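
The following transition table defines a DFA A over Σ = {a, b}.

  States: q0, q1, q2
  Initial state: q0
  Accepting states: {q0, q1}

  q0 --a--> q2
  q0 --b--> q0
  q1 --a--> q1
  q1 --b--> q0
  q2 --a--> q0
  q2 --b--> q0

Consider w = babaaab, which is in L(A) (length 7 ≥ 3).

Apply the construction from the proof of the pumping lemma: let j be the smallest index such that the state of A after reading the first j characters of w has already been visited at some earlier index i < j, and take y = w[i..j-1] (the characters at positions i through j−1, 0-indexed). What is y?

b

State sequence: q0 -b-> q0 -a-> q2 -b-> q0 -a-> q2 -a-> q0 -a-> q2 -b-> q0
First repeat at step 1: q0 was already visited.

So i = 0, j = 1, giving x = w[0:0] = ε, y = w[0:1] = b, z = w[1:7] = abaaab.
Check: |xy| = 1 ≤ 3 and |y| = 1 ≥ 1. Reading y takes A from q0 back to q0, so every xyⁱz is accepted.
With |Q| = 3, pigeonhole forces a state repeat no later than step 3; the substring read between the first and second visits to that state can be pumped.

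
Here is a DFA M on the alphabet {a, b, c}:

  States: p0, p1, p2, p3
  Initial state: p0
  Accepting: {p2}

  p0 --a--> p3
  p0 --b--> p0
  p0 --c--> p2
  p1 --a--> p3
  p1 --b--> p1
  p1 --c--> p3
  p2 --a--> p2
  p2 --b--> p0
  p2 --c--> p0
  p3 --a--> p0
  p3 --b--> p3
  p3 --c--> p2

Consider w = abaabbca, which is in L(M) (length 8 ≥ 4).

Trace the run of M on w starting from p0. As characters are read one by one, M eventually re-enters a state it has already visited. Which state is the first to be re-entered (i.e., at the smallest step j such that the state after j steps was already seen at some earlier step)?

p3

Run of M on w = a b a a b b c a:
  step 0: p0  (start)
  step 1: p3  (read a: p0→p3)
  step 2: p3  (read b: p3→p3)   ← first repeat (p3 seen earlier)
  step 3: p0  (read a: p3→p0)
  step 4: p3  (read a: p0→p3)
  step 5: p3  (read b: p3→p3)
  step 6: p3  (read b: p3→p3)
  step 7: p2  (read c: p3→p2)
  step 8: p2  (read a: p2→p2)

The earliest repeat is at step j = 2: M is in p3, which it already visited at step i = 1.
The DFA has 4 states, so the proof of the pumping lemma guarantees a repeated state among the first 4+1 visited; the segment between the two visits is the pumpable y.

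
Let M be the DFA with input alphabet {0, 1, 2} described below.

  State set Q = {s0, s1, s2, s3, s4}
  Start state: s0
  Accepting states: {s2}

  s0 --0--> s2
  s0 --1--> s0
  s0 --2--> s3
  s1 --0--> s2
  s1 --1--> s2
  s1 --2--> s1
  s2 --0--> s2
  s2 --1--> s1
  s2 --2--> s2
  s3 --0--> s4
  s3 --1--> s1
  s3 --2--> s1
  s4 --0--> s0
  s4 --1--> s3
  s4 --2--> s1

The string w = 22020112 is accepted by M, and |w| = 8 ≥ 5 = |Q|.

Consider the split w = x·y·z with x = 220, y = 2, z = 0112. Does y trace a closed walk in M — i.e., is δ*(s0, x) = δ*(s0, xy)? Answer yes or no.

Run of M on the first 4 characters of w = 2 2 0 2:
  step 0: s0  (start)
  step 1: s3  (read 2: s0→s3)
  step 2: s1  (read 2: s3→s1)
  step 3: s2  (read 0: s1→s2)
  step 4: s2  (read 2: s2→s2)

After x (step 3): s2. After xy (step 4): s2.
They match, so y = 2 drives M around a cycle from s2 back to itself; pumping y any number of times keeps M in s2 before reading z, and xyⁱz ∈ L(M) for every i ≥ 0.

yes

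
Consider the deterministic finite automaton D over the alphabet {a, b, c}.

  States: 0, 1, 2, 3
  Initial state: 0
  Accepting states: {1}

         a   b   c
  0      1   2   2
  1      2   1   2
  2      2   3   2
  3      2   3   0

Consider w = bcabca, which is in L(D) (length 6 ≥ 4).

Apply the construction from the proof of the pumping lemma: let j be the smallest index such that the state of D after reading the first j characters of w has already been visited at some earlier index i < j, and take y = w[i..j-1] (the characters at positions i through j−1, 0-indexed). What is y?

Run of D on w = b c a b c a:
  step 0: 0  (start)
  step 1: 2  (read b: 0→2)
  step 2: 2  (read c: 2→2)   ← first repeat (2 seen earlier)
  step 3: 2  (read a: 2→2)
  step 4: 3  (read b: 2→3)
  step 5: 0  (read c: 3→0)
  step 6: 1  (read a: 0→1)

So i = 1, j = 2, giving x = w[0:1] = b, y = w[1:2] = c, z = w[2:6] = abca.
Check: |xy| = 2 ≤ 4 and |y| = 1 ≥ 1. Reading y takes D from 2 back to 2, so every xyⁱz is accepted.
Since D has 4 states, any run of length ≥ 4 visits 4+1 states, so by pigeonhole some state repeats within the first 4 steps — that repeat gives the pumpable loop.

c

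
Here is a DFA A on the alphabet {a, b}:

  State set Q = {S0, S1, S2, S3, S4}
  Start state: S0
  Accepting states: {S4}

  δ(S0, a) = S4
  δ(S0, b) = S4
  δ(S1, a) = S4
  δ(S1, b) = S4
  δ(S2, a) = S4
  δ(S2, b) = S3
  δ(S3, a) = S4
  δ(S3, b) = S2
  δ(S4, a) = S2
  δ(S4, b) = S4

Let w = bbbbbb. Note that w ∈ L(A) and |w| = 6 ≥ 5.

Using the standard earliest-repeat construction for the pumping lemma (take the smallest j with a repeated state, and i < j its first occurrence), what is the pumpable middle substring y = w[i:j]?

b

Run of A on w = b b b b b b:
  step 0: S0  (start)
  step 1: S4  (read b: S0→S4)
  step 2: S4  (read b: S4→S4)   ← first repeat (S4 seen earlier)
  step 3: S4  (read b: S4→S4)
  step 4: S4  (read b: S4→S4)
  step 5: S4  (read b: S4→S4)
  step 6: S4  (read b: S4→S4)

So i = 1, j = 2, giving x = w[0:1] = b, y = w[1:2] = b, z = w[2:6] = bbbb.
Check: |xy| = 2 ≤ 5 and |y| = 1 ≥ 1. Reading y takes A from S4 back to S4, so every xyⁱz is accepted.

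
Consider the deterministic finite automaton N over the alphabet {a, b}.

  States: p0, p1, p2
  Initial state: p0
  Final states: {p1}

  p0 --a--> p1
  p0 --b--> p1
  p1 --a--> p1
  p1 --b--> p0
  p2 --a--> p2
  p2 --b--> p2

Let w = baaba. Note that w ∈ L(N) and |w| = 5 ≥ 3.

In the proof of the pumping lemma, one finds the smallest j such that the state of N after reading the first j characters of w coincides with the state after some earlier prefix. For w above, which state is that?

Run of N on w = b a a b a:
  step 0: p0  (start)
  step 1: p1  (read b: p0→p1)
  step 2: p1  (read a: p1→p1)   ← first repeat (p1 seen earlier)
  step 3: p1  (read a: p1→p1)
  step 4: p0  (read b: p1→p0)
  step 5: p1  (read a: p0→p1)

The earliest repeat is at step j = 2: N is in p1, which it already visited at step i = 1.

p1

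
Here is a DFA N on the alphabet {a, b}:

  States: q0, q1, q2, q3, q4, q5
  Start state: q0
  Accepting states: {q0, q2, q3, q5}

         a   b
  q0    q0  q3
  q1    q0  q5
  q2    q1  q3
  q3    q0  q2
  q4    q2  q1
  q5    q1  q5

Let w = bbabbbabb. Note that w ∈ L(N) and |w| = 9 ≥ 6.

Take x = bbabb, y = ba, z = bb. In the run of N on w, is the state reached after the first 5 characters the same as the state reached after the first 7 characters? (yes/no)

no

Run of N on the first 7 characters of w = b b a b b b a:
  step 0: q0  (start)
  step 1: q3  (read b: q0→q3)
  step 2: q2  (read b: q3→q2)
  step 3: q1  (read a: q2→q1)
  step 4: q5  (read b: q1→q5)
  step 5: q5  (read b: q5→q5)
  step 6: q5  (read b: q5→q5)
  step 7: q1  (read a: q5→q1)

After x (step 5): q5. After xy (step 7): q1.
They differ (q5 ≠ q1), so y is not a cycle from the state after x; this split is not the one the pumping-lemma construction produces, and pumping y need not keep the string in L(N).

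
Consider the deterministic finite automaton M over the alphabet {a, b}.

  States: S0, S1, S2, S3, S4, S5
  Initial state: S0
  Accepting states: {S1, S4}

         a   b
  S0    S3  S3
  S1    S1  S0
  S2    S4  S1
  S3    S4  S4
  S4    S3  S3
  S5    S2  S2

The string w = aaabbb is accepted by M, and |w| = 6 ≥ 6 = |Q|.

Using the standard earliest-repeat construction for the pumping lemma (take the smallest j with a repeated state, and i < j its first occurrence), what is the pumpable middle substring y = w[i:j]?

aa

Run of M on w = a a a b b b:
  step 0: S0  (start)
  step 1: S3  (read a: S0→S3)
  step 2: S4  (read a: S3→S4)
  step 3: S3  (read a: S4→S3)   ← first repeat (S3 seen earlier)
  step 4: S4  (read b: S3→S4)
  step 5: S3  (read b: S4→S3)
  step 6: S4  (read b: S3→S4)

So i = 1, j = 3, giving x = w[0:1] = a, y = w[1:3] = aa, z = w[3:6] = bbb.
Check: |xy| = 3 ≤ 6 and |y| = 2 ≥ 1. Reading y takes M from S3 back to S3, so every xyⁱz is accepted.
Pumping length from the standard proof: p = 6 (the number of states). The repeated state found above gives |xy| = j ≤ 6 and |y| = j − i ≥ 1.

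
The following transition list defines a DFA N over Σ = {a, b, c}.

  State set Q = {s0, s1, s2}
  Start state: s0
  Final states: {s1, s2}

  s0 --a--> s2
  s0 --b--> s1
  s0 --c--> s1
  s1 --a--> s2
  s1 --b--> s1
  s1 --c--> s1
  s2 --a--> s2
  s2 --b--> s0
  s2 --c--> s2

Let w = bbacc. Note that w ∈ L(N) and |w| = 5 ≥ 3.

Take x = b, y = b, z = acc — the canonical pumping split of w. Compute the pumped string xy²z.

bbbacc

xy^2z = b·b·b·acc = bbbacc.
Reading y = b takes N from s1 back to s1, so after x·y·y the machine is still in s1, and z then leads to the accepting state s2. Hence bbbacc ∈ L(N).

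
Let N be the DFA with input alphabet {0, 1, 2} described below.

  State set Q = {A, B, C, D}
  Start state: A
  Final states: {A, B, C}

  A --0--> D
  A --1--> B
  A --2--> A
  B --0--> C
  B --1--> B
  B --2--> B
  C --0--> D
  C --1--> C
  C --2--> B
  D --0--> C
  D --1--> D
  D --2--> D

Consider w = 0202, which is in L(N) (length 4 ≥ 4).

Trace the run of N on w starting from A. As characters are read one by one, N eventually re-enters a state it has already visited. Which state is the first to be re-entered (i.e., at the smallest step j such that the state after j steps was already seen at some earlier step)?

D

State sequence: A -0-> D -2-> D -0-> C -2-> B
First repeat at step 2: D was already visited.

The earliest repeat is at step j = 2: N is in D, which it already visited at step i = 1.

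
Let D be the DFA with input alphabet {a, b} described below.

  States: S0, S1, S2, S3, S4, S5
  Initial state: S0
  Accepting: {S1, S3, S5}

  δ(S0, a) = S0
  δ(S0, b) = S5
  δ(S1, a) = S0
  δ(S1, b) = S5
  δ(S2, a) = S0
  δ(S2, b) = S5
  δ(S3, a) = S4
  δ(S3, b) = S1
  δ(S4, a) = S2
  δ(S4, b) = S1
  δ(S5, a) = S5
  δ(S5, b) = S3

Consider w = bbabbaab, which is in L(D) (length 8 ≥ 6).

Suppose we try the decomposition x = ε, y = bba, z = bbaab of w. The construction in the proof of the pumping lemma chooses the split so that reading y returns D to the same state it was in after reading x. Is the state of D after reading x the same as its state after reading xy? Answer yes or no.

no

Run of D on the first 3 characters of w = b b a:
  step 0: S0  (start)
  step 1: S5  (read b: S0→S5)
  step 2: S3  (read b: S5→S3)
  step 3: S4  (read a: S3→S4)

After x (step 0): S0. After xy (step 3): S4.
They differ (S0 ≠ S4), so y is not a cycle from the state after x; this split is not the one the pumping-lemma construction produces, and pumping y need not keep the string in L(D).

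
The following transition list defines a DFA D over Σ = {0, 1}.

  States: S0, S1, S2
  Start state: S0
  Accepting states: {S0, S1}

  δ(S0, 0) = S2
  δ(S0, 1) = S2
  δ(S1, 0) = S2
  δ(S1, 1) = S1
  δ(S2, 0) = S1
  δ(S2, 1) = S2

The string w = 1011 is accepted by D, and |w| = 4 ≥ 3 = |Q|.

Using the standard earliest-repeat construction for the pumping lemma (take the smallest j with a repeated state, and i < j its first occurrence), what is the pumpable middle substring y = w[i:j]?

1

State sequence: S0 -1-> S2 -0-> S1 -1-> S1 -1-> S1
First repeat at step 3: S1 was already visited.

So i = 2, j = 3, giving x = w[0:2] = 10, y = w[2:3] = 1, z = w[3:4] = 1.
Check: |xy| = 3 ≤ 3 and |y| = 1 ≥ 1. Reading y takes D from S1 back to S1, so every xyⁱz is accepted.
Since D has 3 states, any run of length ≥ 3 visits 3+1 states, so by pigeonhole some state repeats within the first 3 steps — that repeat gives the pumpable loop.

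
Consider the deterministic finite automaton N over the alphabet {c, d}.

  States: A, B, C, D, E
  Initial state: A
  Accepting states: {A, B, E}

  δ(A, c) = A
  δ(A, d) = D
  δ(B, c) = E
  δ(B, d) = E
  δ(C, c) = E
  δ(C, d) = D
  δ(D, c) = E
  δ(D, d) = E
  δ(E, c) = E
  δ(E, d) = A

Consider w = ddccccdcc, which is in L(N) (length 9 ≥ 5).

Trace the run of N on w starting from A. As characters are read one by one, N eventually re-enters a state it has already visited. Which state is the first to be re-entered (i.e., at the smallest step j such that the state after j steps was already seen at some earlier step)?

Run of N on w = d d c c c c d c c:
  step 0: A  (start)
  step 1: D  (read d: A→D)
  step 2: E  (read d: D→E)
  step 3: E  (read c: E→E)   ← first repeat (E seen earlier)
  step 4: E  (read c: E→E)
  step 5: E  (read c: E→E)
  step 6: E  (read c: E→E)
  step 7: A  (read d: E→A)
  step 8: A  (read c: A→A)
  step 9: A  (read c: A→A)

The earliest repeat is at step j = 3: N is in E, which it already visited at step i = 2.
With |Q| = 5, pigeonhole forces a state repeat no later than step 5; the substring read between the first and second visits to that state can be pumped.

E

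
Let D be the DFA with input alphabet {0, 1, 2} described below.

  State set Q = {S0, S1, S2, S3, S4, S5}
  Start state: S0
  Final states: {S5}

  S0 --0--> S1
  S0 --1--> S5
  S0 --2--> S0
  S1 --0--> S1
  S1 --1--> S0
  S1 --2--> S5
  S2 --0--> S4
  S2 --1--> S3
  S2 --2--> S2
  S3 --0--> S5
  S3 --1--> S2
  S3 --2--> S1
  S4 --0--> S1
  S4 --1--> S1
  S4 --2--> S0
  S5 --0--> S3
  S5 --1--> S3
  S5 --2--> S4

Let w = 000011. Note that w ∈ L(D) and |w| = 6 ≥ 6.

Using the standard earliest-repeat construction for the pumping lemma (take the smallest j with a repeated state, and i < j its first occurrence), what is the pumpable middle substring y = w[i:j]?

Run of D on w = 0 0 0 0 1 1:
  step 0: S0  (start)
  step 1: S1  (read 0: S0→S1)
  step 2: S1  (read 0: S1→S1)   ← first repeat (S1 seen earlier)
  step 3: S1  (read 0: S1→S1)
  step 4: S1  (read 0: S1→S1)
  step 5: S0  (read 1: S1→S0)
  step 6: S5  (read 1: S0→S5)

So i = 1, j = 2, giving x = w[0:1] = 0, y = w[1:2] = 0, z = w[2:6] = 0011.
Check: |xy| = 2 ≤ 6 and |y| = 1 ≥ 1. Reading y takes D from S1 back to S1, so every xyⁱz is accepted.

0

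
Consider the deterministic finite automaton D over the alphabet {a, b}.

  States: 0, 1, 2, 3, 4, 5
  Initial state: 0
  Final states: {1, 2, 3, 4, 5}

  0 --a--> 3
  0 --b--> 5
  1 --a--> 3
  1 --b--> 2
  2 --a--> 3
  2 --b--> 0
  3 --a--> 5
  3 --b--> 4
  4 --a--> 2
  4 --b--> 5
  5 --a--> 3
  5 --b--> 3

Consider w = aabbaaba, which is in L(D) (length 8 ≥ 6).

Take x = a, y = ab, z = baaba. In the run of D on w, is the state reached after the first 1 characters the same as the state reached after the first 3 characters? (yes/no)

yes

Run of D on the first 3 characters of w = a a b:
  step 0: 0  (start)
  step 1: 3  (read a: 0→3)
  step 2: 5  (read a: 3→5)
  step 3: 3  (read b: 5→3)

After x (step 1): 3. After xy (step 3): 3.
They match, so y = ab drives D around a cycle from 3 back to itself; pumping y any number of times keeps D in 3 before reading z, and xyⁱz ∈ L(D) for every i ≥ 0.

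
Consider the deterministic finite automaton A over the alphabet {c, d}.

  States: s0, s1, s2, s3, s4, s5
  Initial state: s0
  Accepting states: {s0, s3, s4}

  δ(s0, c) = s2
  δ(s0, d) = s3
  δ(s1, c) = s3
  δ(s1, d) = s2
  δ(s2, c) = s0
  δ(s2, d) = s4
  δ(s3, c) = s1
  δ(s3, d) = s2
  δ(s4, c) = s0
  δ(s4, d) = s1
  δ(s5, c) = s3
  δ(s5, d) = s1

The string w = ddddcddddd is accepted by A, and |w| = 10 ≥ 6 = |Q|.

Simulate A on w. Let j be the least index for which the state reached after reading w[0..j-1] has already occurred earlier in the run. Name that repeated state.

Run of A on w = d d d d c d d d d d:
  step 0: s0  (start)
  step 1: s3  (read d: s0→s3)
  step 2: s2  (read d: s3→s2)
  step 3: s4  (read d: s2→s4)
  step 4: s1  (read d: s4→s1)
  step 5: s3  (read c: s1→s3)   ← first repeat (s3 seen earlier)
  step 6: s2  (read d: s3→s2)
  step 7: s4  (read d: s2→s4)
  step 8: s1  (read d: s4→s1)
  step 9: s2  (read d: s1→s2)
  step 10: s4  (read d: s2→s4)

The earliest repeat is at step j = 5: A is in s3, which it already visited at step i = 1.
With |Q| = 6, pigeonhole forces a state repeat no later than step 6; the substring read between the first and second visits to that state can be pumped.

s3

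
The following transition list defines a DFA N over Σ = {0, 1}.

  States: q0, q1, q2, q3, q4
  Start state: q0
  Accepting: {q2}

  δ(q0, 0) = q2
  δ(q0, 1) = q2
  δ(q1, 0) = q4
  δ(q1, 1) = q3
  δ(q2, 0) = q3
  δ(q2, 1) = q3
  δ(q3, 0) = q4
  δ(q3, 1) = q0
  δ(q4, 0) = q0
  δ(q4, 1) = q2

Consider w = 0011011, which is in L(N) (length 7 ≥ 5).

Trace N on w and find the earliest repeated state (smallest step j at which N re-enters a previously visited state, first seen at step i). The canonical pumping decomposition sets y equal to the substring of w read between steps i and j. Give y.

001

Run of N on w = 0 0 1 1 0 1 1:
  step 0: q0  (start)
  step 1: q2  (read 0: q0→q2)
  step 2: q3  (read 0: q2→q3)
  step 3: q0  (read 1: q3→q0)   ← first repeat (q0 seen earlier)
  step 4: q2  (read 1: q0→q2)
  step 5: q3  (read 0: q2→q3)
  step 6: q0  (read 1: q3→q0)
  step 7: q2  (read 1: q0→q2)

So i = 0, j = 3, giving x = w[0:0] = ε, y = w[0:3] = 001, z = w[3:7] = 1011.
Check: |xy| = 3 ≤ 5 and |y| = 3 ≥ 1. Reading y takes N from q0 back to q0, so every xyⁱz is accepted.
Pumping length from the standard proof: p = 5 (the number of states). The repeated state found above gives |xy| = j ≤ 5 and |y| = j − i ≥ 1.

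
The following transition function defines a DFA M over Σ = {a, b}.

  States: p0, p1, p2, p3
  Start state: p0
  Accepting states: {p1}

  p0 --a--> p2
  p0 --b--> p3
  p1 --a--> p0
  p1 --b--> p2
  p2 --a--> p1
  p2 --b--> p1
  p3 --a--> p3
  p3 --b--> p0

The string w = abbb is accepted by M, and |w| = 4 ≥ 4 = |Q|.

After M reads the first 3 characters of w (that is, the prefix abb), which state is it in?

p2

State sequence: p0 -a-> p2 -b-> p1 -b-> p2

After reading 3 characters, M is in state p2.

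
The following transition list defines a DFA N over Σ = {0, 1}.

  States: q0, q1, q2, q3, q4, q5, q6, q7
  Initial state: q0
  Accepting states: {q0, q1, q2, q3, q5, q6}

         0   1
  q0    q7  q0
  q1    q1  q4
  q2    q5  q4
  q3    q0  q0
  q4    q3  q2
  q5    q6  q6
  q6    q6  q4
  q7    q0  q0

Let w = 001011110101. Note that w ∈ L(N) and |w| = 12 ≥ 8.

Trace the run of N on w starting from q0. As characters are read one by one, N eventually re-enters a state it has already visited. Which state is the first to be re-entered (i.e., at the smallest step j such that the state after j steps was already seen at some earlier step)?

q0

Run of N on w = 0 0 1 0 1 1 1 1 0 1 0 1:
  step 0: q0  (start)
  step 1: q7  (read 0: q0→q7)
  step 2: q0  (read 0: q7→q0)   ← first repeat (q0 seen earlier)
  step 3: q0  (read 1: q0→q0)
  step 4: q7  (read 0: q0→q7)
  step 5: q0  (read 1: q7→q0)
  step 6: q0  (read 1: q0→q0)
  step 7: q0  (read 1: q0→q0)
  step 8: q0  (read 1: q0→q0)
  step 9: q7  (read 0: q0→q7)
  step 10: q0  (read 1: q7→q0)
  step 11: q7  (read 0: q0→q7)
  step 12: q0  (read 1: q7→q0)

The earliest repeat is at step j = 2: N is in q0, which it already visited at step i = 0.
Since N has 8 states, any run of length ≥ 8 visits 8+1 states, so by pigeonhole some state repeats within the first 8 steps — that repeat gives the pumpable loop.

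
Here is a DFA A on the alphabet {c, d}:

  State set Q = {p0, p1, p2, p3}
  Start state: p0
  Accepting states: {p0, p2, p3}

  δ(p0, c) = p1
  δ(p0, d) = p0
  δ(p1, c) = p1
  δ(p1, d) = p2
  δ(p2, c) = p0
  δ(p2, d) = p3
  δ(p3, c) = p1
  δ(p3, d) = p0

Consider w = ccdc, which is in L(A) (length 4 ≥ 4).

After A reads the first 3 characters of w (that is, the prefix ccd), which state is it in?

State sequence: p0 -c-> p1 -c-> p1 -d-> p2

After reading 3 characters, A is in state p2.
(This kind of state-tracing is the core of the pumping-lemma construction: with 4 states, pigeonhole forces a repeat within the first 4 steps.)

p2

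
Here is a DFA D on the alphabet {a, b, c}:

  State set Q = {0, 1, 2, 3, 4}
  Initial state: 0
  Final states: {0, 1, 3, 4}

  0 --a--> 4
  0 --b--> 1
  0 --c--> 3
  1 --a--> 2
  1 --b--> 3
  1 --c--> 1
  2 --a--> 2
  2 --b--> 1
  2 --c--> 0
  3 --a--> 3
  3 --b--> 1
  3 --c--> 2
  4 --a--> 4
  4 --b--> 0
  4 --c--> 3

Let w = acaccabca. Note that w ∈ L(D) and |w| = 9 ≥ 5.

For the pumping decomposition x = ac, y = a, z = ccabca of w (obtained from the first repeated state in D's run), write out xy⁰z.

xy⁰z = xz = ac·ccabca = acccabca.
Reading y = a takes D from 3 back to 3, so after x the machine is still in 3, and z then leads to the accepting state 3. Hence acccabca ∈ L(D).

acccabca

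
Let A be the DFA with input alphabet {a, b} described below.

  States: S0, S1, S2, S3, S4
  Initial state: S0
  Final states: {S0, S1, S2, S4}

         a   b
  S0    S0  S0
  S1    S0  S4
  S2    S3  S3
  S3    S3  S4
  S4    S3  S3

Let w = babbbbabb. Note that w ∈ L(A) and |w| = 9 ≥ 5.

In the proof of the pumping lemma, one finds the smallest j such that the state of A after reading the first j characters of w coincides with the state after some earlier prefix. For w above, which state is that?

Run of A on w = b a b b b b a b b:
  step 0: S0  (start)
  step 1: S0  (read b: S0→S0)   ← first repeat (S0 seen earlier)
  step 2: S0  (read a: S0→S0)
  step 3: S0  (read b: S0→S0)
  step 4: S0  (read b: S0→S0)
  step 5: S0  (read b: S0→S0)
  step 6: S0  (read b: S0→S0)
  step 7: S0  (read a: S0→S0)
  step 8: S0  (read b: S0→S0)
  step 9: S0  (read b: S0→S0)

The earliest repeat is at step j = 1: A is in S0, which it already visited at step i = 0.
Pumping length from the standard proof: p = 5 (the number of states). The repeated state found above gives |xy| = j ≤ 5 and |y| = j − i ≥ 1.

S0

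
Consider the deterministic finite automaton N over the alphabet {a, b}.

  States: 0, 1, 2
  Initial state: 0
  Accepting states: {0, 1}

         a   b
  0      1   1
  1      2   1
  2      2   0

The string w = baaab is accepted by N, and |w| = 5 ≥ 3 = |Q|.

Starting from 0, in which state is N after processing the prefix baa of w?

2

State sequence: 0 -b-> 1 -a-> 2 -a-> 2

After reading 3 characters, N is in state 2.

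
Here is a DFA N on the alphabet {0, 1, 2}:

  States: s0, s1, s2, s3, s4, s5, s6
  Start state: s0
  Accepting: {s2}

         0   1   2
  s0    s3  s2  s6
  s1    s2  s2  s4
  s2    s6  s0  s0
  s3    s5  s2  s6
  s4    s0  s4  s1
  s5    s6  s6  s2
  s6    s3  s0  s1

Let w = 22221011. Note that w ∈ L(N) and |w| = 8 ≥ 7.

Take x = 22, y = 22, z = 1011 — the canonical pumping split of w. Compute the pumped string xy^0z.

xy⁰z = xz = 22·1011 = 221011.
Reading y = 22 takes N from s1 back to s1, so after x the machine is still in s1, and z then leads to the accepting state s2. Hence 221011 ∈ L(N).

221011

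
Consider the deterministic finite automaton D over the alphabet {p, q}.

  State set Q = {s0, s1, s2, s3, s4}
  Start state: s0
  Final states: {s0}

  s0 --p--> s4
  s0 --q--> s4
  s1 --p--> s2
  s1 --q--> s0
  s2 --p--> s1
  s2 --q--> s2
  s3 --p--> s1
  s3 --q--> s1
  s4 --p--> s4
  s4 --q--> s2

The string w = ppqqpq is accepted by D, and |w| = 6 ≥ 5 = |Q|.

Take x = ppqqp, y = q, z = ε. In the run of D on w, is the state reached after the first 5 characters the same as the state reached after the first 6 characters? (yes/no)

no

State sequence: s0 -p-> s4 -p-> s4 -q-> s2 -q-> s2 -p-> s1 -q-> s0

After x (step 5): s1. After xy (step 6): s0.
They differ (s1 ≠ s0), so y is not a cycle from the state after x; this split is not the one the pumping-lemma construction produces, and pumping y need not keep the string in L(D).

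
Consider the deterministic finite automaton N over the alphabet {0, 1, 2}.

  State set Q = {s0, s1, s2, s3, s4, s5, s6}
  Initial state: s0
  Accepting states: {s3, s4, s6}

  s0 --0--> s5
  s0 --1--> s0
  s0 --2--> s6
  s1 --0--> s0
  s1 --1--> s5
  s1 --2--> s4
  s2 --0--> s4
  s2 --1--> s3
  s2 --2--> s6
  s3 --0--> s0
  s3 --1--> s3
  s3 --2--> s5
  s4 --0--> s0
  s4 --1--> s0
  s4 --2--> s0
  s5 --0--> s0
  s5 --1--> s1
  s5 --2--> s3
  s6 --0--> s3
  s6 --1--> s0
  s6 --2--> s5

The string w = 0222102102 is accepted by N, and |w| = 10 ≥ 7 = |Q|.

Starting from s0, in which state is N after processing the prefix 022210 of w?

s0

State sequence: s0 -0-> s5 -2-> s3 -2-> s5 -2-> s3 -1-> s3 -0-> s0

After reading 6 characters, N is in state s0.
(This kind of state-tracing is the core of the pumping-lemma construction: with 7 states, pigeonhole forces a repeat within the first 7 steps.)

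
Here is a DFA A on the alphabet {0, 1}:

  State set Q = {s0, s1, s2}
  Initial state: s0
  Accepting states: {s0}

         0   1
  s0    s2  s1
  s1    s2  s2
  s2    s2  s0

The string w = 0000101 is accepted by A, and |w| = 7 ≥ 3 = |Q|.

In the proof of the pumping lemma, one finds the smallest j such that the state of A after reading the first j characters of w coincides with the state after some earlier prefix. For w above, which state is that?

s2

State sequence: s0 -0-> s2 -0-> s2 -0-> s2 -0-> s2 -1-> s0 -0-> s2 -1-> s0
First repeat at step 2: s2 was already visited.

The earliest repeat is at step j = 2: A is in s2, which it already visited at step i = 1.
Pumping length from the standard proof: p = 3 (the number of states). The repeated state found above gives |xy| = j ≤ 3 and |y| = j − i ≥ 1.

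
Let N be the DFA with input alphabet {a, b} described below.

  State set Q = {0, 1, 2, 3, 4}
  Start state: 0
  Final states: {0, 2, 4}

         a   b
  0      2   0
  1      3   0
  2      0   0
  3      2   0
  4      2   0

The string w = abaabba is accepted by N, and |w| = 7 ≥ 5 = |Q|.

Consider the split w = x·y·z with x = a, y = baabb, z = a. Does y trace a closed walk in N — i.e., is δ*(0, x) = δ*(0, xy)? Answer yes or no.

no

State sequence: 0 -a-> 2 -b-> 0 -a-> 2 -a-> 0 -b-> 0 -b-> 0

After x (step 1): 2. After xy (step 6): 0.
They differ (2 ≠ 0), so y is not a cycle from the state after x; this split is not the one the pumping-lemma construction produces, and pumping y need not keep the string in L(N).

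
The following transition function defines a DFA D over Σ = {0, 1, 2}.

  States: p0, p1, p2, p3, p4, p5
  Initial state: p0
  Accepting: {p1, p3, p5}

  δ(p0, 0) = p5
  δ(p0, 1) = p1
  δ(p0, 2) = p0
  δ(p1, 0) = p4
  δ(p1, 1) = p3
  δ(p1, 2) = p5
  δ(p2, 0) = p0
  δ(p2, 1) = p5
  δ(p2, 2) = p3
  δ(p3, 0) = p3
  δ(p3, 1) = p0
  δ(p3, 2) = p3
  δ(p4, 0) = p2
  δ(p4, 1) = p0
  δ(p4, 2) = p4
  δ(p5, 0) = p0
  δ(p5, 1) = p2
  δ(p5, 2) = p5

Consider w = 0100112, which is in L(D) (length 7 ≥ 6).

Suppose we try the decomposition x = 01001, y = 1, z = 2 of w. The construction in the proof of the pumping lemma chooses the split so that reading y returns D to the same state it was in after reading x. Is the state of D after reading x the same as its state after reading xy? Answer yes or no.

no

Run of D on the first 6 characters of w = 0 1 0 0 1 1:
  step 0: p0  (start)
  step 1: p5  (read 0: p0→p5)
  step 2: p2  (read 1: p5→p2)
  step 3: p0  (read 0: p2→p0)
  step 4: p5  (read 0: p0→p5)
  step 5: p2  (read 1: p5→p2)
  step 6: p5  (read 1: p2→p5)

After x (step 5): p2. After xy (step 6): p5.
They differ (p2 ≠ p5), so y is not a cycle from the state after x; this split is not the one the pumping-lemma construction produces, and pumping y need not keep the string in L(D).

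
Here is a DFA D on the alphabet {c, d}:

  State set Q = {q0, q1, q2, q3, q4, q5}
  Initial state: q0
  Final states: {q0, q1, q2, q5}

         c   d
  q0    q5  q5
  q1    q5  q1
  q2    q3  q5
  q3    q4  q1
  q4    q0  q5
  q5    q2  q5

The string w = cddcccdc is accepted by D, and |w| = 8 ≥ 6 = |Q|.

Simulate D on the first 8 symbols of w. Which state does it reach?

q2

State sequence: q0 -c-> q5 -d-> q5 -d-> q5 -c-> q2 -c-> q3 -c-> q4 -d-> q5 -c-> q2

After reading 8 characters, D is in state q2.
(This kind of state-tracing is the core of the pumping-lemma construction: with 6 states, pigeonhole forces a repeat within the first 6 steps.)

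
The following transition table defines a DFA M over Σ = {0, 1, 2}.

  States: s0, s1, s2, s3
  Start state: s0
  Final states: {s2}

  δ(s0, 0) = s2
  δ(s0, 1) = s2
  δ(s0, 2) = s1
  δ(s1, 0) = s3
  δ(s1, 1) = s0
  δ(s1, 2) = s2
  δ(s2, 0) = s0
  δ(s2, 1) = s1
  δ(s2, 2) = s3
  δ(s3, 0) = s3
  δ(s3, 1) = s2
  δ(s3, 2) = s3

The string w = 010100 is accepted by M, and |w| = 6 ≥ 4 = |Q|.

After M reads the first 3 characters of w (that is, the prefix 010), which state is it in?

s3

State sequence: s0 -0-> s2 -1-> s1 -0-> s3

After reading 3 characters, M is in state s3.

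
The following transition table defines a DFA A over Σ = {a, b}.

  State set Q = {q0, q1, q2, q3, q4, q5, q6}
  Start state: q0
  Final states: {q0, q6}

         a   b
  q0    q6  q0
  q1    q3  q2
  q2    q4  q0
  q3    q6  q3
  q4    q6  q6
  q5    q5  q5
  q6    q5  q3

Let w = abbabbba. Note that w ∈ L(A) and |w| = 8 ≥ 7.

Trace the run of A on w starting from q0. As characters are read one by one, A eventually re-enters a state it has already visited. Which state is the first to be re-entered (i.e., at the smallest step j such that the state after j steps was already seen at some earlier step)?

q3

Run of A on w = a b b a b b b a:
  step 0: q0  (start)
  step 1: q6  (read a: q0→q6)
  step 2: q3  (read b: q6→q3)
  step 3: q3  (read b: q3→q3)   ← first repeat (q3 seen earlier)
  step 4: q6  (read a: q3→q6)
  step 5: q3  (read b: q6→q3)
  step 6: q3  (read b: q3→q3)
  step 7: q3  (read b: q3→q3)
  step 8: q6  (read a: q3→q6)

The earliest repeat is at step j = 3: A is in q3, which it already visited at step i = 2.
Pumping length from the standard proof: p = 7 (the number of states). The repeated state found above gives |xy| = j ≤ 7 and |y| = j − i ≥ 1.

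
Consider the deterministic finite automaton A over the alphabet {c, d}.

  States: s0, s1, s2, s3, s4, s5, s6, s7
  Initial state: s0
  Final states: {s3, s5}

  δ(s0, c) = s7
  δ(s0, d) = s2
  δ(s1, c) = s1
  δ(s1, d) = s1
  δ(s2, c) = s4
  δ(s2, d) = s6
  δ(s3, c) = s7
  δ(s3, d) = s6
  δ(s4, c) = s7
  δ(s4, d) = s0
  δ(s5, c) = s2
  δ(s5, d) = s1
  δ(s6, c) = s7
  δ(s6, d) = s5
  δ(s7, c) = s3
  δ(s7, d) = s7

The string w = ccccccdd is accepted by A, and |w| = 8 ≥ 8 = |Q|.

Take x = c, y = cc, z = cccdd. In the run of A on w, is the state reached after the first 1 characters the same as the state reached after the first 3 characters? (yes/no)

State sequence: s0 -c-> s7 -c-> s3 -c-> s7

After x (step 1): s7. After xy (step 3): s7.
They match, so y = cc drives A around a cycle from s7 back to itself; pumping y any number of times keeps A in s7 before reading z, and xyⁱz ∈ L(A) for every i ≥ 0.

yes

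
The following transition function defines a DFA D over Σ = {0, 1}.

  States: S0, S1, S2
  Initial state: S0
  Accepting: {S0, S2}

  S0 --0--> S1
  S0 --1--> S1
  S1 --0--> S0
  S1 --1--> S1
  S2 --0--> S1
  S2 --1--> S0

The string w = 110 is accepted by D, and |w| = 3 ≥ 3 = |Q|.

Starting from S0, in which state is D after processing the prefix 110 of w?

Run of D on the first 3 characters of w = 1 1 0:
  step 0: S0  (start)
  step 1: S1  (read 1: S0→S1)
  step 2: S1  (read 1: S1→S1)
  step 3: S0  (read 0: S1→S0)

After reading 3 characters, D is in state S0.

S0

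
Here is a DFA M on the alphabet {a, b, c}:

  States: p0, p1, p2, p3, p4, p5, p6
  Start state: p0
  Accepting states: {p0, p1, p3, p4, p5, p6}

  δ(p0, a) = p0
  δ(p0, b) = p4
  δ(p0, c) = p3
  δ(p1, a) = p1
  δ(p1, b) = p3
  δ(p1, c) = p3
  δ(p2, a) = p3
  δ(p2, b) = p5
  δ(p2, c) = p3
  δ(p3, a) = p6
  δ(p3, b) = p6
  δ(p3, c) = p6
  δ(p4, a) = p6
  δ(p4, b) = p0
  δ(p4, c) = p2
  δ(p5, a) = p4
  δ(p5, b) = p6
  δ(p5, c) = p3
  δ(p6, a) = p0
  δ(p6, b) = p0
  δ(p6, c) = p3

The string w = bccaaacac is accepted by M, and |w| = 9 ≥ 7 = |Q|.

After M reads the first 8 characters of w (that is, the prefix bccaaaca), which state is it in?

p6

Run of M on the first 8 characters of w = b c c a a a c a:
  step 0: p0  (start)
  step 1: p4  (read b: p0→p4)
  step 2: p2  (read c: p4→p2)
  step 3: p3  (read c: p2→p3)
  step 4: p6  (read a: p3→p6)
  step 5: p0  (read a: p6→p0)
  step 6: p0  (read a: p0→p0)
  step 7: p3  (read c: p0→p3)
  step 8: p6  (read a: p3→p6)

After reading 8 characters, M is in state p6.
(This kind of state-tracing is the core of the pumping-lemma construction: with 7 states, pigeonhole forces a repeat within the first 7 steps.)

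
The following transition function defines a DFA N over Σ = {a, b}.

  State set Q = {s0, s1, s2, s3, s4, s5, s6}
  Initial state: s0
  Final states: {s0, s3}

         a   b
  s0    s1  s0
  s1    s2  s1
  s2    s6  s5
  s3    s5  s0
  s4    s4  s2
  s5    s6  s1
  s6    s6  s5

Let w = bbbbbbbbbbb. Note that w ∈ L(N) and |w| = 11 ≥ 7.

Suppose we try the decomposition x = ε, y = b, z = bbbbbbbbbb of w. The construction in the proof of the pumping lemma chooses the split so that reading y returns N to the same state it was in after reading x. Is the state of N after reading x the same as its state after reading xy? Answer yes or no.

yes

State sequence: s0 -b-> s0

After x (step 0): s0. After xy (step 1): s0.
They match, so y = b drives N around a cycle from s0 back to itself; pumping y any number of times keeps N in s0 before reading z, and xyⁱz ∈ L(N) for every i ≥ 0.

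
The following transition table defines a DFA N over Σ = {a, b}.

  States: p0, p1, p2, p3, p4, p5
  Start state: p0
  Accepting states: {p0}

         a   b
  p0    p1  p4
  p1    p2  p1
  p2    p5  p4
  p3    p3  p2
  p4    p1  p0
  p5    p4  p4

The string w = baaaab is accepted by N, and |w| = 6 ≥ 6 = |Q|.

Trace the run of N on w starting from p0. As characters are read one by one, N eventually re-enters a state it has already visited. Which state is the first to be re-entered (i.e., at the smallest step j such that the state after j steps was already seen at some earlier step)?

State sequence: p0 -b-> p4 -a-> p1 -a-> p2 -a-> p5 -a-> p4 -b-> p0
First repeat at step 5: p4 was already visited.

The earliest repeat is at step j = 5: N is in p4, which it already visited at step i = 1.

p4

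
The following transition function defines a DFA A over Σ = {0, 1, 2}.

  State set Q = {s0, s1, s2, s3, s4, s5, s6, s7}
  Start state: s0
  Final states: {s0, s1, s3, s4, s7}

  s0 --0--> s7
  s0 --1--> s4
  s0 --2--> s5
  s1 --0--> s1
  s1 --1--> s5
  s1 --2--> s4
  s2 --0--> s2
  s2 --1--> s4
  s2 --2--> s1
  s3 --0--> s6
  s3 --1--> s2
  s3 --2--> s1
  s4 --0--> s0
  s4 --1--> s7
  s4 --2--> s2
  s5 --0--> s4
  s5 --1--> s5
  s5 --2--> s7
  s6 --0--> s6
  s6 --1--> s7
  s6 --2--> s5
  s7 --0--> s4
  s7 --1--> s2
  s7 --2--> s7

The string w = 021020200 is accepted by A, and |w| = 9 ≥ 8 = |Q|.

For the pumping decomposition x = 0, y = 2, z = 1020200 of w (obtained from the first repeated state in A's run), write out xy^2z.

xy^2z = 0·2·2·1020200 = 0221020200.
Reading y = 2 takes A from s7 back to s7, so after x·y·y the machine is still in s7, and z then leads to the accepting state s7. Hence 0221020200 ∈ L(A).

0221020200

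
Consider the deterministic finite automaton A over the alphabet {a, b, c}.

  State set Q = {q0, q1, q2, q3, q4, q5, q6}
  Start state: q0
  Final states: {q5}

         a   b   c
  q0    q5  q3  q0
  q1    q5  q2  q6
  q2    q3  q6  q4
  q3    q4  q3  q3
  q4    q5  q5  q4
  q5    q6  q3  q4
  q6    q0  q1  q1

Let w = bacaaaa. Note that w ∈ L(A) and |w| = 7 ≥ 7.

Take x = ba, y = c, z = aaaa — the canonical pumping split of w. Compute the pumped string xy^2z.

baccaaaa

xy^2z = ba·c·c·aaaa = baccaaaa.
Reading y = c takes A from q4 back to q4, so after x·y·y the machine is still in q4, and z then leads to the accepting state q5. Hence baccaaaa ∈ L(A).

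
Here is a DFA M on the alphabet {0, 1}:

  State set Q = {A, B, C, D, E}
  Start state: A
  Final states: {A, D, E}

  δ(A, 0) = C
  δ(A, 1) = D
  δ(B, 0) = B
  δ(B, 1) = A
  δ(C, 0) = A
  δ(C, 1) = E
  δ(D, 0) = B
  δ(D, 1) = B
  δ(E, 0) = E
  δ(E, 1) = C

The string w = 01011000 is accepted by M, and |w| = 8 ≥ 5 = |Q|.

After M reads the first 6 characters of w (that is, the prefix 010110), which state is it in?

State sequence: A -0-> C -1-> E -0-> E -1-> C -1-> E -0-> E

After reading 6 characters, M is in state E.
(This kind of state-tracing is the core of the pumping-lemma construction: with 5 states, pigeonhole forces a repeat within the first 5 steps.)

E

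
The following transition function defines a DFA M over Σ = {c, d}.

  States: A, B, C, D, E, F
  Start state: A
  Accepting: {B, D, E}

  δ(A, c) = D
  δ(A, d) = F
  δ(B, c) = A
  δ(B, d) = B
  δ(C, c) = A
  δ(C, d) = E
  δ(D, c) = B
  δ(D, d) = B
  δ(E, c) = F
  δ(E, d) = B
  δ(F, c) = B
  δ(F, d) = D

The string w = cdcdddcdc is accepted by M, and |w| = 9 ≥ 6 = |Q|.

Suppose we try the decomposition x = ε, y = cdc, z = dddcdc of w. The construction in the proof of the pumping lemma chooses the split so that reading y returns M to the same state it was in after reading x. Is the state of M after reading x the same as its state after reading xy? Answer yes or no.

Run of M on the first 3 characters of w = c d c:
  step 0: A  (start)
  step 1: D  (read c: A→D)
  step 2: B  (read d: D→B)
  step 3: A  (read c: B→A)

After x (step 0): A. After xy (step 3): A.
They match, so y = cdc drives M around a cycle from A back to itself; pumping y any number of times keeps M in A before reading z, and xyⁱz ∈ L(M) for every i ≥ 0.

yes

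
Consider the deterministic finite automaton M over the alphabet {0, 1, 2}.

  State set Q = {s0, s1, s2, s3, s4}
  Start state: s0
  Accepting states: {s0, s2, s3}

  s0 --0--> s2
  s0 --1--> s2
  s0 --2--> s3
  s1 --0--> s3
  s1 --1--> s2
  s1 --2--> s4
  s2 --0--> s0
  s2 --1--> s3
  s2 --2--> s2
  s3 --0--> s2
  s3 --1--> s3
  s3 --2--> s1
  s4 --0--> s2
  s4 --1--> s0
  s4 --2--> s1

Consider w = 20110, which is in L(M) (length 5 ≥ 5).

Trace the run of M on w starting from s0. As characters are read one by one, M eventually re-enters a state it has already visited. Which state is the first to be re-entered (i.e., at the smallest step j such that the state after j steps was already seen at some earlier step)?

State sequence: s0 -2-> s3 -0-> s2 -1-> s3 -1-> s3 -0-> s2
First repeat at step 3: s3 was already visited.

The earliest repeat is at step j = 3: M is in s3, which it already visited at step i = 1.
Pumping length from the standard proof: p = 5 (the number of states). The repeated state found above gives |xy| = j ≤ 5 and |y| = j − i ≥ 1.

s3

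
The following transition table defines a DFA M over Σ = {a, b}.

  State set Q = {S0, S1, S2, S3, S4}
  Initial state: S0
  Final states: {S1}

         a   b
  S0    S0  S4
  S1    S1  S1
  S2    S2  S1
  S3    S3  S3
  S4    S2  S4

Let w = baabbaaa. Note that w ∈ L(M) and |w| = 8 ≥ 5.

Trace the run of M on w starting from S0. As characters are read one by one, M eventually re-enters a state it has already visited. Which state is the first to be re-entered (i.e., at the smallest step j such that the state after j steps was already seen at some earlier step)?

S2

Run of M on w = b a a b b a a a:
  step 0: S0  (start)
  step 1: S4  (read b: S0→S4)
  step 2: S2  (read a: S4→S2)
  step 3: S2  (read a: S2→S2)   ← first repeat (S2 seen earlier)
  step 4: S1  (read b: S2→S1)
  step 5: S1  (read b: S1→S1)
  step 6: S1  (read a: S1→S1)
  step 7: S1  (read a: S1→S1)
  step 8: S1  (read a: S1→S1)

The earliest repeat is at step j = 3: M is in S2, which it already visited at step i = 2.
Since M has 5 states, any run of length ≥ 5 visits 5+1 states, so by pigeonhole some state repeats within the first 5 steps — that repeat gives the pumpable loop.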